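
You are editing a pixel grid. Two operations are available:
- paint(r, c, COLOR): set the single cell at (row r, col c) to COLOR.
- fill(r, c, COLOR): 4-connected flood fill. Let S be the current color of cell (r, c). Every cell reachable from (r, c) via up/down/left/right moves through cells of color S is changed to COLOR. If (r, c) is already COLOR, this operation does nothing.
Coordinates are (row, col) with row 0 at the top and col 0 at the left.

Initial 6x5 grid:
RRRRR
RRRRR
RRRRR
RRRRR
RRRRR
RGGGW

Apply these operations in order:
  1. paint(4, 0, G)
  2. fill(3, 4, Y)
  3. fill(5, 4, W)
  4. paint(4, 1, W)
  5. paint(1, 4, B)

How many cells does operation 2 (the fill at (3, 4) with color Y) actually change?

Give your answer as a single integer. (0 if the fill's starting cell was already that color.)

After op 1 paint(4,0,G):
RRRRR
RRRRR
RRRRR
RRRRR
GRRRR
RGGGW
After op 2 fill(3,4,Y) [24 cells changed]:
YYYYY
YYYYY
YYYYY
YYYYY
GYYYY
RGGGW

Answer: 24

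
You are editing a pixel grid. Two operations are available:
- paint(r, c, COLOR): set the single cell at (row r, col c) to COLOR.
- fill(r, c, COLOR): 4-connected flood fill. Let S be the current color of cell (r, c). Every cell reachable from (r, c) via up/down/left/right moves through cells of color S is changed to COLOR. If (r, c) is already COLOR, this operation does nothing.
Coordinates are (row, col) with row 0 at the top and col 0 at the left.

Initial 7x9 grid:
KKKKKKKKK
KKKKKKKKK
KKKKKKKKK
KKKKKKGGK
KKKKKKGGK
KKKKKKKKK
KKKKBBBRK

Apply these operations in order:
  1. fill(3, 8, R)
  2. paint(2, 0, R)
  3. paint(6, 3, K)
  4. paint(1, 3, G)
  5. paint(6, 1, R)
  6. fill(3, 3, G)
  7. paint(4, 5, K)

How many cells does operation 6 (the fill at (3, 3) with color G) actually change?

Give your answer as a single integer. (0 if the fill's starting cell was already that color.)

After op 1 fill(3,8,R) [55 cells changed]:
RRRRRRRRR
RRRRRRRRR
RRRRRRRRR
RRRRRRGGR
RRRRRRGGR
RRRRRRRRR
RRRRBBBRR
After op 2 paint(2,0,R):
RRRRRRRRR
RRRRRRRRR
RRRRRRRRR
RRRRRRGGR
RRRRRRGGR
RRRRRRRRR
RRRRBBBRR
After op 3 paint(6,3,K):
RRRRRRRRR
RRRRRRRRR
RRRRRRRRR
RRRRRRGGR
RRRRRRGGR
RRRRRRRRR
RRRKBBBRR
After op 4 paint(1,3,G):
RRRRRRRRR
RRRGRRRRR
RRRRRRRRR
RRRRRRGGR
RRRRRRGGR
RRRRRRRRR
RRRKBBBRR
After op 5 paint(6,1,R):
RRRRRRRRR
RRRGRRRRR
RRRRRRRRR
RRRRRRGGR
RRRRRRGGR
RRRRRRRRR
RRRKBBBRR
After op 6 fill(3,3,G) [54 cells changed]:
GGGGGGGGG
GGGGGGGGG
GGGGGGGGG
GGGGGGGGG
GGGGGGGGG
GGGGGGGGG
GGGKBBBGG

Answer: 54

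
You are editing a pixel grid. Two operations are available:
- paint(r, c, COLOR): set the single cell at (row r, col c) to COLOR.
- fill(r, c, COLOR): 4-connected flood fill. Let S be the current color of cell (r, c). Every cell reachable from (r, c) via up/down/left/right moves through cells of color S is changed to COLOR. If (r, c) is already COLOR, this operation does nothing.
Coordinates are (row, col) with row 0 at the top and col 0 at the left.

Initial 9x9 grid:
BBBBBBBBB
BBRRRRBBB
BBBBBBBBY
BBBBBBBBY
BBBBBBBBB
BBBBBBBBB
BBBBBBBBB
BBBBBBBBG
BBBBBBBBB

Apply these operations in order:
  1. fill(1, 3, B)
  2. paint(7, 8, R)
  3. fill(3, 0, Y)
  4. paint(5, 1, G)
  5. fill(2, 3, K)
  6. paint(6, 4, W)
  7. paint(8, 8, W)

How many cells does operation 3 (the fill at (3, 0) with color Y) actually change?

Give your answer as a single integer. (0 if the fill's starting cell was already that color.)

Answer: 78

Derivation:
After op 1 fill(1,3,B) [4 cells changed]:
BBBBBBBBB
BBBBBBBBB
BBBBBBBBY
BBBBBBBBY
BBBBBBBBB
BBBBBBBBB
BBBBBBBBB
BBBBBBBBG
BBBBBBBBB
After op 2 paint(7,8,R):
BBBBBBBBB
BBBBBBBBB
BBBBBBBBY
BBBBBBBBY
BBBBBBBBB
BBBBBBBBB
BBBBBBBBB
BBBBBBBBR
BBBBBBBBB
After op 3 fill(3,0,Y) [78 cells changed]:
YYYYYYYYY
YYYYYYYYY
YYYYYYYYY
YYYYYYYYY
YYYYYYYYY
YYYYYYYYY
YYYYYYYYY
YYYYYYYYR
YYYYYYYYY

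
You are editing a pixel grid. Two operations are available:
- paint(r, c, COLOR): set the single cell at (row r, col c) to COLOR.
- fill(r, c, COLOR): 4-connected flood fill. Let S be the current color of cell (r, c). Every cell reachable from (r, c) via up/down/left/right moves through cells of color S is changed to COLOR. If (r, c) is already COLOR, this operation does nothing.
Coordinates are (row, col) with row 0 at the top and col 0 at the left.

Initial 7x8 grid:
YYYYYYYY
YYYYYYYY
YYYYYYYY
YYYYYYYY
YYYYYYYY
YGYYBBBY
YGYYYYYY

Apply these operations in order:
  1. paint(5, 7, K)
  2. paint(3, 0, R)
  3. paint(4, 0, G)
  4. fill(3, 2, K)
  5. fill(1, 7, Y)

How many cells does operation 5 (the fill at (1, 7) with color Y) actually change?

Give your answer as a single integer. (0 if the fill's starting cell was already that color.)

Answer: 47

Derivation:
After op 1 paint(5,7,K):
YYYYYYYY
YYYYYYYY
YYYYYYYY
YYYYYYYY
YYYYYYYY
YGYYBBBK
YGYYYYYY
After op 2 paint(3,0,R):
YYYYYYYY
YYYYYYYY
YYYYYYYY
RYYYYYYY
YYYYYYYY
YGYYBBBK
YGYYYYYY
After op 3 paint(4,0,G):
YYYYYYYY
YYYYYYYY
YYYYYYYY
RYYYYYYY
GYYYYYYY
YGYYBBBK
YGYYYYYY
After op 4 fill(3,2,K) [46 cells changed]:
KKKKKKKK
KKKKKKKK
KKKKKKKK
RKKKKKKK
GKKKKKKK
YGKKBBBK
YGKKKKKK
After op 5 fill(1,7,Y) [47 cells changed]:
YYYYYYYY
YYYYYYYY
YYYYYYYY
RYYYYYYY
GYYYYYYY
YGYYBBBY
YGYYYYYY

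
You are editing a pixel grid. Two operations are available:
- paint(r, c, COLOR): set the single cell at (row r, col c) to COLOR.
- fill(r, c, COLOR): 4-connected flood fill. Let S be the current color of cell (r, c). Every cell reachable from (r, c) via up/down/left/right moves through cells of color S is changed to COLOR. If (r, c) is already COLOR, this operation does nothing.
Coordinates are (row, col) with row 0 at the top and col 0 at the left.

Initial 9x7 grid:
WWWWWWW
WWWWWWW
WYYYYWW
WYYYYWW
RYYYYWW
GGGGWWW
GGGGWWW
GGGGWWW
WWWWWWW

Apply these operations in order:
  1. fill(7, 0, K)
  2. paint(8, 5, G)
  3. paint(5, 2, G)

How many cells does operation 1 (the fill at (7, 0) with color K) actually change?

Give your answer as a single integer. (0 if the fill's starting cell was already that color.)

After op 1 fill(7,0,K) [12 cells changed]:
WWWWWWW
WWWWWWW
WYYYYWW
WYYYYWW
RYYYYWW
KKKKWWW
KKKKWWW
KKKKWWW
WWWWWWW

Answer: 12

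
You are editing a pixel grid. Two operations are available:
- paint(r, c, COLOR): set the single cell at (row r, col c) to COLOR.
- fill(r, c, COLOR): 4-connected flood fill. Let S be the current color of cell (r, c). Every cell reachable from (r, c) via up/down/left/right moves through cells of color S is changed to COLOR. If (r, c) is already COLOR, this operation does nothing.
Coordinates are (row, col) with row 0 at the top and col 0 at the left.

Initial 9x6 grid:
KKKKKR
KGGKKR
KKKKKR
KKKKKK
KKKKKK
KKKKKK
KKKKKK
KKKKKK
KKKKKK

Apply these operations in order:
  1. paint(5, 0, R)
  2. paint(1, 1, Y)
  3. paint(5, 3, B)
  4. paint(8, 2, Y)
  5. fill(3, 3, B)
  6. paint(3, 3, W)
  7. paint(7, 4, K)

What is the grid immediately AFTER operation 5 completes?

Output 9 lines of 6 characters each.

Answer: BBBBBR
BYGBBR
BBBBBR
BBBBBB
BBBBBB
RBBBBB
BBBBBB
BBBBBB
BBYBBB

Derivation:
After op 1 paint(5,0,R):
KKKKKR
KGGKKR
KKKKKR
KKKKKK
KKKKKK
RKKKKK
KKKKKK
KKKKKK
KKKKKK
After op 2 paint(1,1,Y):
KKKKKR
KYGKKR
KKKKKR
KKKKKK
KKKKKK
RKKKKK
KKKKKK
KKKKKK
KKKKKK
After op 3 paint(5,3,B):
KKKKKR
KYGKKR
KKKKKR
KKKKKK
KKKKKK
RKKBKK
KKKKKK
KKKKKK
KKKKKK
After op 4 paint(8,2,Y):
KKKKKR
KYGKKR
KKKKKR
KKKKKK
KKKKKK
RKKBKK
KKKKKK
KKKKKK
KKYKKK
After op 5 fill(3,3,B) [46 cells changed]:
BBBBBR
BYGBBR
BBBBBR
BBBBBB
BBBBBB
RBBBBB
BBBBBB
BBBBBB
BBYBBB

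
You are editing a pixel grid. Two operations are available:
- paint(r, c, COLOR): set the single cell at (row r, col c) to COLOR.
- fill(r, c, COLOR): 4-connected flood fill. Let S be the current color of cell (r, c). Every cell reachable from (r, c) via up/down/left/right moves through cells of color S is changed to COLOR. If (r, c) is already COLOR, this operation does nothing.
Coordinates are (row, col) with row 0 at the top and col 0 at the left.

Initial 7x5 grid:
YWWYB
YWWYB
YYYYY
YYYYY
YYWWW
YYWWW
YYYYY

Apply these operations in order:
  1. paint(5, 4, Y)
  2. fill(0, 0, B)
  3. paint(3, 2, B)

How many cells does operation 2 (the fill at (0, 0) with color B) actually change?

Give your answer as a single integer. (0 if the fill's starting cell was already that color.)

After op 1 paint(5,4,Y):
YWWYB
YWWYB
YYYYY
YYYYY
YYWWW
YYWWY
YYYYY
After op 2 fill(0,0,B) [24 cells changed]:
BWWBB
BWWBB
BBBBB
BBBBB
BBWWW
BBWWB
BBBBB

Answer: 24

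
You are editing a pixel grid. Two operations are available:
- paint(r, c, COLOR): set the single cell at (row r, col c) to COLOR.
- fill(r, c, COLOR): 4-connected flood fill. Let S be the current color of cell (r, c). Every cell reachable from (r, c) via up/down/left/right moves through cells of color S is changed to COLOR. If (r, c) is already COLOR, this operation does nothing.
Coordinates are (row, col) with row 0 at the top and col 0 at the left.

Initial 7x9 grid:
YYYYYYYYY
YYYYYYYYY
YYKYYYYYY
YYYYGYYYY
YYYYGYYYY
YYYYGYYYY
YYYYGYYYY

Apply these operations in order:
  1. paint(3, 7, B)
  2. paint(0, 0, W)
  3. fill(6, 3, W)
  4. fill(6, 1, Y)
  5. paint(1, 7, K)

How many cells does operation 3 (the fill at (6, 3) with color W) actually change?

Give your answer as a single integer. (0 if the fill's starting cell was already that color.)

Answer: 56

Derivation:
After op 1 paint(3,7,B):
YYYYYYYYY
YYYYYYYYY
YYKYYYYYY
YYYYGYYBY
YYYYGYYYY
YYYYGYYYY
YYYYGYYYY
After op 2 paint(0,0,W):
WYYYYYYYY
YYYYYYYYY
YYKYYYYYY
YYYYGYYBY
YYYYGYYYY
YYYYGYYYY
YYYYGYYYY
After op 3 fill(6,3,W) [56 cells changed]:
WWWWWWWWW
WWWWWWWWW
WWKWWWWWW
WWWWGWWBW
WWWWGWWWW
WWWWGWWWW
WWWWGWWWW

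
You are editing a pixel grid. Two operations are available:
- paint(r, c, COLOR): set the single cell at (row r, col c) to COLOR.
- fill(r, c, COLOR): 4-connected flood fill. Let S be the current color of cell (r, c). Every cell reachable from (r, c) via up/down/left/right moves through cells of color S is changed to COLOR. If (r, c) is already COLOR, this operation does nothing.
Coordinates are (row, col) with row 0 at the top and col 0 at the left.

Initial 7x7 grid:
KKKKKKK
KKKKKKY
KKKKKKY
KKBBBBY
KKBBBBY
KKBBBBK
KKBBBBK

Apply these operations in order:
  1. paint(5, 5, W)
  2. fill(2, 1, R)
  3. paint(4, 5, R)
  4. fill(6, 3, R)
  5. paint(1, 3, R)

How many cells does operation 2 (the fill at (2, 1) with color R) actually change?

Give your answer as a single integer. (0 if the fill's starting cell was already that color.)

After op 1 paint(5,5,W):
KKKKKKK
KKKKKKY
KKKKKKY
KKBBBBY
KKBBBBY
KKBBBWK
KKBBBBK
After op 2 fill(2,1,R) [27 cells changed]:
RRRRRRR
RRRRRRY
RRRRRRY
RRBBBBY
RRBBBBY
RRBBBWK
RRBBBBK

Answer: 27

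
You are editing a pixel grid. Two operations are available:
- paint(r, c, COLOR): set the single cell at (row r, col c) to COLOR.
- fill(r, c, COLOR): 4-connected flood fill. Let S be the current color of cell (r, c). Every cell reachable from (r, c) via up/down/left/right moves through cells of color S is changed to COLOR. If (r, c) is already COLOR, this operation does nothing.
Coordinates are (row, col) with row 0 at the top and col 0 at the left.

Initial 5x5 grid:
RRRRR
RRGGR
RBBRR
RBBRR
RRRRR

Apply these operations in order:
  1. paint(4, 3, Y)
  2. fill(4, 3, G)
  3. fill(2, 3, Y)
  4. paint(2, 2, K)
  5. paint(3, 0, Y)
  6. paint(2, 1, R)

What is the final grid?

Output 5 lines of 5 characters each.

After op 1 paint(4,3,Y):
RRRRR
RRGGR
RBBRR
RBBRR
RRRYR
After op 2 fill(4,3,G) [1 cells changed]:
RRRRR
RRGGR
RBBRR
RBBRR
RRRGR
After op 3 fill(2,3,Y) [18 cells changed]:
YYYYY
YYGGY
YBBYY
YBBYY
YYYGY
After op 4 paint(2,2,K):
YYYYY
YYGGY
YBKYY
YBBYY
YYYGY
After op 5 paint(3,0,Y):
YYYYY
YYGGY
YBKYY
YBBYY
YYYGY
After op 6 paint(2,1,R):
YYYYY
YYGGY
YRKYY
YBBYY
YYYGY

Answer: YYYYY
YYGGY
YRKYY
YBBYY
YYYGY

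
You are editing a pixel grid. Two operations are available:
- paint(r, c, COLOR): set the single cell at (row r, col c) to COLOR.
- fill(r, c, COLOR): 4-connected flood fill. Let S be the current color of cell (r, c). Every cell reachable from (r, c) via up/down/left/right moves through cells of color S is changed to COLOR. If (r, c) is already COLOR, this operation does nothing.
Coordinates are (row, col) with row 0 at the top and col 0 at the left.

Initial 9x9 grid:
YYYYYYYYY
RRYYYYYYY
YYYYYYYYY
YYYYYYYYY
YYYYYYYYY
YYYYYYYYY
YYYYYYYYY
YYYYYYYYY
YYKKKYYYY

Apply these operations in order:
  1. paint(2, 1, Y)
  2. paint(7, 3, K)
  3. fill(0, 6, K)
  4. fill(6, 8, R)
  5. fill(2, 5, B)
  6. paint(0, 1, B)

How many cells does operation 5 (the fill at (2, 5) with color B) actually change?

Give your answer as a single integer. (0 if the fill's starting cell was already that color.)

After op 1 paint(2,1,Y):
YYYYYYYYY
RRYYYYYYY
YYYYYYYYY
YYYYYYYYY
YYYYYYYYY
YYYYYYYYY
YYYYYYYYY
YYYYYYYYY
YYKKKYYYY
After op 2 paint(7,3,K):
YYYYYYYYY
RRYYYYYYY
YYYYYYYYY
YYYYYYYYY
YYYYYYYYY
YYYYYYYYY
YYYYYYYYY
YYYKYYYYY
YYKKKYYYY
After op 3 fill(0,6,K) [75 cells changed]:
KKKKKKKKK
RRKKKKKKK
KKKKKKKKK
KKKKKKKKK
KKKKKKKKK
KKKKKKKKK
KKKKKKKKK
KKKKKKKKK
KKKKKKKKK
After op 4 fill(6,8,R) [79 cells changed]:
RRRRRRRRR
RRRRRRRRR
RRRRRRRRR
RRRRRRRRR
RRRRRRRRR
RRRRRRRRR
RRRRRRRRR
RRRRRRRRR
RRRRRRRRR
After op 5 fill(2,5,B) [81 cells changed]:
BBBBBBBBB
BBBBBBBBB
BBBBBBBBB
BBBBBBBBB
BBBBBBBBB
BBBBBBBBB
BBBBBBBBB
BBBBBBBBB
BBBBBBBBB

Answer: 81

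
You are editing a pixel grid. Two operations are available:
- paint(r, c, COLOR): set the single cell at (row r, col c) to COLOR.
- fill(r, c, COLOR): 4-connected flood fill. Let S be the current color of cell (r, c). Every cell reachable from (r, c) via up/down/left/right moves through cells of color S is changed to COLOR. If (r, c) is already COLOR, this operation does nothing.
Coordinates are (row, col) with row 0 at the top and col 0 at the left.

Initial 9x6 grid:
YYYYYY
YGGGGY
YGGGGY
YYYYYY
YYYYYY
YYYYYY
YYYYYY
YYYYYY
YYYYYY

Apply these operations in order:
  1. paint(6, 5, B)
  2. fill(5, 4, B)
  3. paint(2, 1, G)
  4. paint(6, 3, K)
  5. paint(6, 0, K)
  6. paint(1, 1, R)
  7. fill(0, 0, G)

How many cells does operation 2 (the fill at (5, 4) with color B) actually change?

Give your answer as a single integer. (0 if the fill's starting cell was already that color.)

Answer: 45

Derivation:
After op 1 paint(6,5,B):
YYYYYY
YGGGGY
YGGGGY
YYYYYY
YYYYYY
YYYYYY
YYYYYB
YYYYYY
YYYYYY
After op 2 fill(5,4,B) [45 cells changed]:
BBBBBB
BGGGGB
BGGGGB
BBBBBB
BBBBBB
BBBBBB
BBBBBB
BBBBBB
BBBBBB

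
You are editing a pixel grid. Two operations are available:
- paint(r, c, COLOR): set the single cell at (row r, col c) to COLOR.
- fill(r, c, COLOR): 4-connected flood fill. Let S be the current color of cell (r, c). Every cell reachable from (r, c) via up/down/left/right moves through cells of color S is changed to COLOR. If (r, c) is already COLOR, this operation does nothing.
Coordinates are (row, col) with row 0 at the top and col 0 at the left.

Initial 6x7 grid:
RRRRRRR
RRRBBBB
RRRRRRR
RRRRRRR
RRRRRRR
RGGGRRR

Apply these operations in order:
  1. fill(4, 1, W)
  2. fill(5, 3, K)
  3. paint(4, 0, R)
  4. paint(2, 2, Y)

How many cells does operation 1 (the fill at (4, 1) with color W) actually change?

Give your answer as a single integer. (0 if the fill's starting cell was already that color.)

Answer: 35

Derivation:
After op 1 fill(4,1,W) [35 cells changed]:
WWWWWWW
WWWBBBB
WWWWWWW
WWWWWWW
WWWWWWW
WGGGWWW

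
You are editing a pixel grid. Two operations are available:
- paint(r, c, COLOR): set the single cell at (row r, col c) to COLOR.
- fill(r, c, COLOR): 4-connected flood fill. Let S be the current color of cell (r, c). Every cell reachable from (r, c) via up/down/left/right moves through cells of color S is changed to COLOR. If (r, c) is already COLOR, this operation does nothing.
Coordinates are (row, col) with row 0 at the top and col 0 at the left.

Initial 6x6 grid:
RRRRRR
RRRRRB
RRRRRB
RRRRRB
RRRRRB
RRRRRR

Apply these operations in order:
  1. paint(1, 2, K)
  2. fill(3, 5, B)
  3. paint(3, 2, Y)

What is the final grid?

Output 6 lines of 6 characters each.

After op 1 paint(1,2,K):
RRRRRR
RRKRRB
RRRRRB
RRRRRB
RRRRRB
RRRRRR
After op 2 fill(3,5,B) [0 cells changed]:
RRRRRR
RRKRRB
RRRRRB
RRRRRB
RRRRRB
RRRRRR
After op 3 paint(3,2,Y):
RRRRRR
RRKRRB
RRRRRB
RRYRRB
RRRRRB
RRRRRR

Answer: RRRRRR
RRKRRB
RRRRRB
RRYRRB
RRRRRB
RRRRRR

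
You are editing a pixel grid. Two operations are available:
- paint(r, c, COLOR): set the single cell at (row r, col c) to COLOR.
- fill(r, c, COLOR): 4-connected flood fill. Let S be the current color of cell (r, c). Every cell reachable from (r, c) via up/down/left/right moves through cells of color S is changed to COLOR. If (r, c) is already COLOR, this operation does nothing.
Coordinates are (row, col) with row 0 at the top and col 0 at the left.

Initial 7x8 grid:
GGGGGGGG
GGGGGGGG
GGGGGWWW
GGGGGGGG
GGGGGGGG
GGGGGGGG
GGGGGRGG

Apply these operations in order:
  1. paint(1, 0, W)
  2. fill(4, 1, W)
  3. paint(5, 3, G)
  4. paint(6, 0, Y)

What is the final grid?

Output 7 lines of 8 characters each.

Answer: WWWWWWWW
WWWWWWWW
WWWWWWWW
WWWWWWWW
WWWWWWWW
WWWGWWWW
YWWWWRWW

Derivation:
After op 1 paint(1,0,W):
GGGGGGGG
WGGGGGGG
GGGGGWWW
GGGGGGGG
GGGGGGGG
GGGGGGGG
GGGGGRGG
After op 2 fill(4,1,W) [51 cells changed]:
WWWWWWWW
WWWWWWWW
WWWWWWWW
WWWWWWWW
WWWWWWWW
WWWWWWWW
WWWWWRWW
After op 3 paint(5,3,G):
WWWWWWWW
WWWWWWWW
WWWWWWWW
WWWWWWWW
WWWWWWWW
WWWGWWWW
WWWWWRWW
After op 4 paint(6,0,Y):
WWWWWWWW
WWWWWWWW
WWWWWWWW
WWWWWWWW
WWWWWWWW
WWWGWWWW
YWWWWRWW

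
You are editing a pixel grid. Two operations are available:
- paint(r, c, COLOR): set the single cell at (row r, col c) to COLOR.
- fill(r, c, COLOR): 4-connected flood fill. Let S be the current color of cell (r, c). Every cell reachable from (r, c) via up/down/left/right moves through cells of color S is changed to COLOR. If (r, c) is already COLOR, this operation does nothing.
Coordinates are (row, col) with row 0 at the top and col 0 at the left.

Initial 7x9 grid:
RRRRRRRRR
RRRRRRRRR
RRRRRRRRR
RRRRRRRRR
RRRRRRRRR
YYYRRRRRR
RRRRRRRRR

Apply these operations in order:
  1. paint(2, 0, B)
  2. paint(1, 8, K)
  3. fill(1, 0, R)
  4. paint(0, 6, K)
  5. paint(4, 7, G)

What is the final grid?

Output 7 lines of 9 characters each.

After op 1 paint(2,0,B):
RRRRRRRRR
RRRRRRRRR
BRRRRRRRR
RRRRRRRRR
RRRRRRRRR
YYYRRRRRR
RRRRRRRRR
After op 2 paint(1,8,K):
RRRRRRRRR
RRRRRRRRK
BRRRRRRRR
RRRRRRRRR
RRRRRRRRR
YYYRRRRRR
RRRRRRRRR
After op 3 fill(1,0,R) [0 cells changed]:
RRRRRRRRR
RRRRRRRRK
BRRRRRRRR
RRRRRRRRR
RRRRRRRRR
YYYRRRRRR
RRRRRRRRR
After op 4 paint(0,6,K):
RRRRRRKRR
RRRRRRRRK
BRRRRRRRR
RRRRRRRRR
RRRRRRRRR
YYYRRRRRR
RRRRRRRRR
After op 5 paint(4,7,G):
RRRRRRKRR
RRRRRRRRK
BRRRRRRRR
RRRRRRRRR
RRRRRRRGR
YYYRRRRRR
RRRRRRRRR

Answer: RRRRRRKRR
RRRRRRRRK
BRRRRRRRR
RRRRRRRRR
RRRRRRRGR
YYYRRRRRR
RRRRRRRRR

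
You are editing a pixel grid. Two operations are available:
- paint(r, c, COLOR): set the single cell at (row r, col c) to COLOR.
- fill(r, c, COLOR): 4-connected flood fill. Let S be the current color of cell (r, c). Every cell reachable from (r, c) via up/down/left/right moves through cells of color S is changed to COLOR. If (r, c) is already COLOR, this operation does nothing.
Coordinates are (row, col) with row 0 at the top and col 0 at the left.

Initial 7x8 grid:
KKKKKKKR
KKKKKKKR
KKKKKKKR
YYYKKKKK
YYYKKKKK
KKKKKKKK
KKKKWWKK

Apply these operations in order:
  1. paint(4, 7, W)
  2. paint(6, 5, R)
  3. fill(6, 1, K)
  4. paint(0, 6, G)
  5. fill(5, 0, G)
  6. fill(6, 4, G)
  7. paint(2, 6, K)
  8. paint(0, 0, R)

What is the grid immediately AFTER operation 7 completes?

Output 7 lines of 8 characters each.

Answer: GGGGGGGR
GGGGGGGR
GGGGGGKR
YYYGGGGG
YYYGGGGW
GGGGGGGG
GGGGGRGG

Derivation:
After op 1 paint(4,7,W):
KKKKKKKR
KKKKKKKR
KKKKKKKR
YYYKKKKK
YYYKKKKW
KKKKKKKK
KKKKWWKK
After op 2 paint(6,5,R):
KKKKKKKR
KKKKKKKR
KKKKKKKR
YYYKKKKK
YYYKKKKW
KKKKKKKK
KKKKWRKK
After op 3 fill(6,1,K) [0 cells changed]:
KKKKKKKR
KKKKKKKR
KKKKKKKR
YYYKKKKK
YYYKKKKW
KKKKKKKK
KKKKWRKK
After op 4 paint(0,6,G):
KKKKKKGR
KKKKKKKR
KKKKKKKR
YYYKKKKK
YYYKKKKW
KKKKKKKK
KKKKWRKK
After op 5 fill(5,0,G) [43 cells changed]:
GGGGGGGR
GGGGGGGR
GGGGGGGR
YYYGGGGG
YYYGGGGW
GGGGGGGG
GGGGWRGG
After op 6 fill(6,4,G) [1 cells changed]:
GGGGGGGR
GGGGGGGR
GGGGGGGR
YYYGGGGG
YYYGGGGW
GGGGGGGG
GGGGGRGG
After op 7 paint(2,6,K):
GGGGGGGR
GGGGGGGR
GGGGGGKR
YYYGGGGG
YYYGGGGW
GGGGGGGG
GGGGGRGG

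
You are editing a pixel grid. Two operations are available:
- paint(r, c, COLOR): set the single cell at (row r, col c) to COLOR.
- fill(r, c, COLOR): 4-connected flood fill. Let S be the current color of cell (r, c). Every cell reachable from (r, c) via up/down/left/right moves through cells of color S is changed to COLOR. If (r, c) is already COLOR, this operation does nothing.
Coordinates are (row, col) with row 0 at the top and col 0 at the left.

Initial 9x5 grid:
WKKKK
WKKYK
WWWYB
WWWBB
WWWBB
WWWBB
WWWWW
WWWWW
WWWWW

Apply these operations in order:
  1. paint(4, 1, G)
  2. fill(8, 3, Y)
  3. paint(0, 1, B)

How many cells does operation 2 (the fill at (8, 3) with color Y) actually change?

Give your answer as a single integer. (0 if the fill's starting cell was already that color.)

Answer: 28

Derivation:
After op 1 paint(4,1,G):
WKKKK
WKKYK
WWWYB
WWWBB
WGWBB
WWWBB
WWWWW
WWWWW
WWWWW
After op 2 fill(8,3,Y) [28 cells changed]:
YKKKK
YKKYK
YYYYB
YYYBB
YGYBB
YYYBB
YYYYY
YYYYY
YYYYY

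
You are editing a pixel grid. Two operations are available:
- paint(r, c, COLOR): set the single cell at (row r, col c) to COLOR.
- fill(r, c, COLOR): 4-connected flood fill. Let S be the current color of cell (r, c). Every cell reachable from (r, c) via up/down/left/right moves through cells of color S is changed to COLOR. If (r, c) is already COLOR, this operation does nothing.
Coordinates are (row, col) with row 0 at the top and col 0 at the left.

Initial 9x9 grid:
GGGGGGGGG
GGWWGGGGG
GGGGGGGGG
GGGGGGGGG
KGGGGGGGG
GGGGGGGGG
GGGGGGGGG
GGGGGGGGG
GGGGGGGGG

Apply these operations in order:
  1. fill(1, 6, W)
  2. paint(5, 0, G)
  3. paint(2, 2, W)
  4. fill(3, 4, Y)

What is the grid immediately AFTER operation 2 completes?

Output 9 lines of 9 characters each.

Answer: WWWWWWWWW
WWWWWWWWW
WWWWWWWWW
WWWWWWWWW
KWWWWWWWW
GWWWWWWWW
WWWWWWWWW
WWWWWWWWW
WWWWWWWWW

Derivation:
After op 1 fill(1,6,W) [78 cells changed]:
WWWWWWWWW
WWWWWWWWW
WWWWWWWWW
WWWWWWWWW
KWWWWWWWW
WWWWWWWWW
WWWWWWWWW
WWWWWWWWW
WWWWWWWWW
After op 2 paint(5,0,G):
WWWWWWWWW
WWWWWWWWW
WWWWWWWWW
WWWWWWWWW
KWWWWWWWW
GWWWWWWWW
WWWWWWWWW
WWWWWWWWW
WWWWWWWWW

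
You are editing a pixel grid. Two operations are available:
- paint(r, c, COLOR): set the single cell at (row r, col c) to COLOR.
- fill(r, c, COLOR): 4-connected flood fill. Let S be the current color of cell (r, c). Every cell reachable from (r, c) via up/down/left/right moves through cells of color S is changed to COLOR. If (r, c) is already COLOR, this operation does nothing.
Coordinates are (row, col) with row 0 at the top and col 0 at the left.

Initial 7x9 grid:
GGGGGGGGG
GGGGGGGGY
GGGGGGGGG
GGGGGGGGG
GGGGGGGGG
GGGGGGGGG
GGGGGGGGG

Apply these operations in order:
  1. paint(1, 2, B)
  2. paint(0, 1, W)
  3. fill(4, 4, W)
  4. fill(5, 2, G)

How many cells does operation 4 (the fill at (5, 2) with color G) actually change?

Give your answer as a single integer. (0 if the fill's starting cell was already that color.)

Answer: 61

Derivation:
After op 1 paint(1,2,B):
GGGGGGGGG
GGBGGGGGY
GGGGGGGGG
GGGGGGGGG
GGGGGGGGG
GGGGGGGGG
GGGGGGGGG
After op 2 paint(0,1,W):
GWGGGGGGG
GGBGGGGGY
GGGGGGGGG
GGGGGGGGG
GGGGGGGGG
GGGGGGGGG
GGGGGGGGG
After op 3 fill(4,4,W) [60 cells changed]:
WWWWWWWWW
WWBWWWWWY
WWWWWWWWW
WWWWWWWWW
WWWWWWWWW
WWWWWWWWW
WWWWWWWWW
After op 4 fill(5,2,G) [61 cells changed]:
GGGGGGGGG
GGBGGGGGY
GGGGGGGGG
GGGGGGGGG
GGGGGGGGG
GGGGGGGGG
GGGGGGGGG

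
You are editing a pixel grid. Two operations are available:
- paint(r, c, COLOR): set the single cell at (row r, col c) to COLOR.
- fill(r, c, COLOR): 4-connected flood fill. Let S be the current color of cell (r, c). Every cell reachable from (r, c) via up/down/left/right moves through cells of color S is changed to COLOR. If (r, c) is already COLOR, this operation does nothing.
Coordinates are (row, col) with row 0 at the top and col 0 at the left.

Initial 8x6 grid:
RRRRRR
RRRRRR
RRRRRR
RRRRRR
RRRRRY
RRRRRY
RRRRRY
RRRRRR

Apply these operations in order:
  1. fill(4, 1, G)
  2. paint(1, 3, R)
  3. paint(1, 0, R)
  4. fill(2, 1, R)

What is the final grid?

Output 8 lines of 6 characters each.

Answer: RRRRRR
RRRRRR
RRRRRR
RRRRRR
RRRRRY
RRRRRY
RRRRRY
RRRRRR

Derivation:
After op 1 fill(4,1,G) [45 cells changed]:
GGGGGG
GGGGGG
GGGGGG
GGGGGG
GGGGGY
GGGGGY
GGGGGY
GGGGGG
After op 2 paint(1,3,R):
GGGGGG
GGGRGG
GGGGGG
GGGGGG
GGGGGY
GGGGGY
GGGGGY
GGGGGG
After op 3 paint(1,0,R):
GGGGGG
RGGRGG
GGGGGG
GGGGGG
GGGGGY
GGGGGY
GGGGGY
GGGGGG
After op 4 fill(2,1,R) [43 cells changed]:
RRRRRR
RRRRRR
RRRRRR
RRRRRR
RRRRRY
RRRRRY
RRRRRY
RRRRRR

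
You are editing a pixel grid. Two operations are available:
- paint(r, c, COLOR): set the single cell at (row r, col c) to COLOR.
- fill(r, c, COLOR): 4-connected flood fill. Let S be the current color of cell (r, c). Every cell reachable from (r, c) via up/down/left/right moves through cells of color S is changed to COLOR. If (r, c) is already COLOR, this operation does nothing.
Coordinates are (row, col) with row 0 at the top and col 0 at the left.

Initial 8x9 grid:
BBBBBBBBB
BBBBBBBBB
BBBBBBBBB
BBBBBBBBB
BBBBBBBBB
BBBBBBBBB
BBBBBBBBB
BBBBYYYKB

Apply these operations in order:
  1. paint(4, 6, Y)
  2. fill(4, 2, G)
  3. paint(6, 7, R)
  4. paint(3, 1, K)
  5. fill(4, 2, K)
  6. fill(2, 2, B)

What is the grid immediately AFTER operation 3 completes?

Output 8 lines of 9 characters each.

After op 1 paint(4,6,Y):
BBBBBBBBB
BBBBBBBBB
BBBBBBBBB
BBBBBBBBB
BBBBBBYBB
BBBBBBBBB
BBBBBBBBB
BBBBYYYKB
After op 2 fill(4,2,G) [67 cells changed]:
GGGGGGGGG
GGGGGGGGG
GGGGGGGGG
GGGGGGGGG
GGGGGGYGG
GGGGGGGGG
GGGGGGGGG
GGGGYYYKG
After op 3 paint(6,7,R):
GGGGGGGGG
GGGGGGGGG
GGGGGGGGG
GGGGGGGGG
GGGGGGYGG
GGGGGGGGG
GGGGGGGRG
GGGGYYYKG

Answer: GGGGGGGGG
GGGGGGGGG
GGGGGGGGG
GGGGGGGGG
GGGGGGYGG
GGGGGGGGG
GGGGGGGRG
GGGGYYYKG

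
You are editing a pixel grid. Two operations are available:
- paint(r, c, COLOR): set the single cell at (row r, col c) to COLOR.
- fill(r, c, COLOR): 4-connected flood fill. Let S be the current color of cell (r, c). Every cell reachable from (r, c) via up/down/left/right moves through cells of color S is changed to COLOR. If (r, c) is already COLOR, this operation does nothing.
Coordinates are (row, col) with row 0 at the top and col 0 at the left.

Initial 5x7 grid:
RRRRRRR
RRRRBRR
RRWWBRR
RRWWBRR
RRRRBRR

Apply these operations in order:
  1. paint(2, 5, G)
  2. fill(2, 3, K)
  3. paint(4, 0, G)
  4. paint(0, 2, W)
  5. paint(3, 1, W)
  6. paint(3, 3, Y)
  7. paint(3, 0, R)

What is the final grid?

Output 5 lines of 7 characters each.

Answer: RRWRRRR
RRRRBRR
RRKKBGR
RWKYBRR
GRRRBRR

Derivation:
After op 1 paint(2,5,G):
RRRRRRR
RRRRBRR
RRWWBGR
RRWWBRR
RRRRBRR
After op 2 fill(2,3,K) [4 cells changed]:
RRRRRRR
RRRRBRR
RRKKBGR
RRKKBRR
RRRRBRR
After op 3 paint(4,0,G):
RRRRRRR
RRRRBRR
RRKKBGR
RRKKBRR
GRRRBRR
After op 4 paint(0,2,W):
RRWRRRR
RRRRBRR
RRKKBGR
RRKKBRR
GRRRBRR
After op 5 paint(3,1,W):
RRWRRRR
RRRRBRR
RRKKBGR
RWKKBRR
GRRRBRR
After op 6 paint(3,3,Y):
RRWRRRR
RRRRBRR
RRKKBGR
RWKYBRR
GRRRBRR
After op 7 paint(3,0,R):
RRWRRRR
RRRRBRR
RRKKBGR
RWKYBRR
GRRRBRR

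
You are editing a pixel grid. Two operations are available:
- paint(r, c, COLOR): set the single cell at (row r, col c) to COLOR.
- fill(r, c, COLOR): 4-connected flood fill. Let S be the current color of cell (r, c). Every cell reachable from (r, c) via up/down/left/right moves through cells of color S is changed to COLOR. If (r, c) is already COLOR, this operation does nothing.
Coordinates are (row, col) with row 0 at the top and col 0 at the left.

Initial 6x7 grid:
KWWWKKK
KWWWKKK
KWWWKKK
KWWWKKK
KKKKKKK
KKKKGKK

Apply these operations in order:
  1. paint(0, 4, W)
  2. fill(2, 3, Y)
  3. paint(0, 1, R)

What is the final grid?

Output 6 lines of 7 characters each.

After op 1 paint(0,4,W):
KWWWWKK
KWWWKKK
KWWWKKK
KWWWKKK
KKKKKKK
KKKKGKK
After op 2 fill(2,3,Y) [13 cells changed]:
KYYYYKK
KYYYKKK
KYYYKKK
KYYYKKK
KKKKKKK
KKKKGKK
After op 3 paint(0,1,R):
KRYYYKK
KYYYKKK
KYYYKKK
KYYYKKK
KKKKKKK
KKKKGKK

Answer: KRYYYKK
KYYYKKK
KYYYKKK
KYYYKKK
KKKKKKK
KKKKGKK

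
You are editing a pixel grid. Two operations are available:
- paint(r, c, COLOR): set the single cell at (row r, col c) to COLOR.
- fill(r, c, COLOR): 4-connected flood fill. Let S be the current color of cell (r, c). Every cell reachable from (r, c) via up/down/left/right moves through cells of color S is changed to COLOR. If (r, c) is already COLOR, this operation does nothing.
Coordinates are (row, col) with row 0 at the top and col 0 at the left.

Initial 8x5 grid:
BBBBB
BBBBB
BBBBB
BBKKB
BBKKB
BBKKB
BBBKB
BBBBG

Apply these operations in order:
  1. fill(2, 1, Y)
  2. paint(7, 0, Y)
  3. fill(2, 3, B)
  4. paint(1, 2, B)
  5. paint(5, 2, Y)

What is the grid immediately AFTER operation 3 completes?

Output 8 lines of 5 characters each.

After op 1 fill(2,1,Y) [32 cells changed]:
YYYYY
YYYYY
YYYYY
YYKKY
YYKKY
YYKKY
YYYKY
YYYYG
After op 2 paint(7,0,Y):
YYYYY
YYYYY
YYYYY
YYKKY
YYKKY
YYKKY
YYYKY
YYYYG
After op 3 fill(2,3,B) [32 cells changed]:
BBBBB
BBBBB
BBBBB
BBKKB
BBKKB
BBKKB
BBBKB
BBBBG

Answer: BBBBB
BBBBB
BBBBB
BBKKB
BBKKB
BBKKB
BBBKB
BBBBG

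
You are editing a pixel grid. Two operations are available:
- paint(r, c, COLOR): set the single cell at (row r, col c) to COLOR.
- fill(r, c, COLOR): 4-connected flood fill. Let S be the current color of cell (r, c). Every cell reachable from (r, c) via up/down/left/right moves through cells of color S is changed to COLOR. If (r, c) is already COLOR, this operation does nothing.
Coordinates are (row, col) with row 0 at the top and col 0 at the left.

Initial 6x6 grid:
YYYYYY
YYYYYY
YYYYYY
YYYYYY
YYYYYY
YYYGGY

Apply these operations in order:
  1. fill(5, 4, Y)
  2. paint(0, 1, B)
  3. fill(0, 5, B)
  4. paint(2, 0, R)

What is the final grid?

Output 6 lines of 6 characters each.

After op 1 fill(5,4,Y) [2 cells changed]:
YYYYYY
YYYYYY
YYYYYY
YYYYYY
YYYYYY
YYYYYY
After op 2 paint(0,1,B):
YBYYYY
YYYYYY
YYYYYY
YYYYYY
YYYYYY
YYYYYY
After op 3 fill(0,5,B) [35 cells changed]:
BBBBBB
BBBBBB
BBBBBB
BBBBBB
BBBBBB
BBBBBB
After op 4 paint(2,0,R):
BBBBBB
BBBBBB
RBBBBB
BBBBBB
BBBBBB
BBBBBB

Answer: BBBBBB
BBBBBB
RBBBBB
BBBBBB
BBBBBB
BBBBBB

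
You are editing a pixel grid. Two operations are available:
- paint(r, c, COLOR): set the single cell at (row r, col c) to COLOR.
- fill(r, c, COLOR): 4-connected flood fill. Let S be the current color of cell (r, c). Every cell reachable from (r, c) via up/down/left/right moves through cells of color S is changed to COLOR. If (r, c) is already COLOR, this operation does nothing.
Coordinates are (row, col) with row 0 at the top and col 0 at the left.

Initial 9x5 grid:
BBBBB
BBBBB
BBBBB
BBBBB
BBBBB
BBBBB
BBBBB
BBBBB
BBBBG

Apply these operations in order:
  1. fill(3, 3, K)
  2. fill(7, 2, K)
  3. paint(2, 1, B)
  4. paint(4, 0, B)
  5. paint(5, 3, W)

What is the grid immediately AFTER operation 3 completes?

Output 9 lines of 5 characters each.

After op 1 fill(3,3,K) [44 cells changed]:
KKKKK
KKKKK
KKKKK
KKKKK
KKKKK
KKKKK
KKKKK
KKKKK
KKKKG
After op 2 fill(7,2,K) [0 cells changed]:
KKKKK
KKKKK
KKKKK
KKKKK
KKKKK
KKKKK
KKKKK
KKKKK
KKKKG
After op 3 paint(2,1,B):
KKKKK
KKKKK
KBKKK
KKKKK
KKKKK
KKKKK
KKKKK
KKKKK
KKKKG

Answer: KKKKK
KKKKK
KBKKK
KKKKK
KKKKK
KKKKK
KKKKK
KKKKK
KKKKG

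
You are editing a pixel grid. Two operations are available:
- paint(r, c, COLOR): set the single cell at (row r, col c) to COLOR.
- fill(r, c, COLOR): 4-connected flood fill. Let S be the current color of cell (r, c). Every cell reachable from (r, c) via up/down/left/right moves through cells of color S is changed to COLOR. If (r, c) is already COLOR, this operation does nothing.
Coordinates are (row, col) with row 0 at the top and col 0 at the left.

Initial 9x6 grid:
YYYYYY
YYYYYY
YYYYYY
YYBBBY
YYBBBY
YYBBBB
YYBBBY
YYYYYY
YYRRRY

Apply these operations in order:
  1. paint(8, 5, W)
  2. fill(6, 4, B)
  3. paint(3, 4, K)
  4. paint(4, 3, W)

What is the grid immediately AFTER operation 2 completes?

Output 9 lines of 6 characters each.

Answer: YYYYYY
YYYYYY
YYYYYY
YYBBBY
YYBBBY
YYBBBB
YYBBBY
YYYYYY
YYRRRW

Derivation:
After op 1 paint(8,5,W):
YYYYYY
YYYYYY
YYYYYY
YYBBBY
YYBBBY
YYBBBB
YYBBBY
YYYYYY
YYRRRW
After op 2 fill(6,4,B) [0 cells changed]:
YYYYYY
YYYYYY
YYYYYY
YYBBBY
YYBBBY
YYBBBB
YYBBBY
YYYYYY
YYRRRW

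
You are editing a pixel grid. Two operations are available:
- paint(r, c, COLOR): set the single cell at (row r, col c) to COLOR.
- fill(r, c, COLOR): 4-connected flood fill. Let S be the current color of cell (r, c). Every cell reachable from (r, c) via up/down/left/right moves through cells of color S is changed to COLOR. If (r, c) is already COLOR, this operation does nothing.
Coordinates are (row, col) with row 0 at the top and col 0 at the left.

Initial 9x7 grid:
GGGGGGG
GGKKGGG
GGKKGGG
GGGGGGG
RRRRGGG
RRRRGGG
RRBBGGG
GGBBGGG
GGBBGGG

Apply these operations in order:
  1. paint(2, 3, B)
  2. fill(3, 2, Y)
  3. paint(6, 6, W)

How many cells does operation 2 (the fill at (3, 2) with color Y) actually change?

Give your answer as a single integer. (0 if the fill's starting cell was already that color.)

Answer: 39

Derivation:
After op 1 paint(2,3,B):
GGGGGGG
GGKKGGG
GGKBGGG
GGGGGGG
RRRRGGG
RRRRGGG
RRBBGGG
GGBBGGG
GGBBGGG
After op 2 fill(3,2,Y) [39 cells changed]:
YYYYYYY
YYKKYYY
YYKBYYY
YYYYYYY
RRRRYYY
RRRRYYY
RRBBYYY
GGBBYYY
GGBBYYY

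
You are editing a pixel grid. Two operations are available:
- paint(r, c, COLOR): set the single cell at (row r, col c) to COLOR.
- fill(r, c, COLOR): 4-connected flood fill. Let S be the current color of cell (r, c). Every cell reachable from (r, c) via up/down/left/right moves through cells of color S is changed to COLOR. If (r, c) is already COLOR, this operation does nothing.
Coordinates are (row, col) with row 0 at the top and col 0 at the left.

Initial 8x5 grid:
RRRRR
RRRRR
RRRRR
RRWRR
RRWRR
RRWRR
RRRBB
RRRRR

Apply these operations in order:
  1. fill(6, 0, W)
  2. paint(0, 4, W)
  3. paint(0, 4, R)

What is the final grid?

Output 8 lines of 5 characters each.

Answer: WWWWR
WWWWW
WWWWW
WWWWW
WWWWW
WWWWW
WWWBB
WWWWW

Derivation:
After op 1 fill(6,0,W) [35 cells changed]:
WWWWW
WWWWW
WWWWW
WWWWW
WWWWW
WWWWW
WWWBB
WWWWW
After op 2 paint(0,4,W):
WWWWW
WWWWW
WWWWW
WWWWW
WWWWW
WWWWW
WWWBB
WWWWW
After op 3 paint(0,4,R):
WWWWR
WWWWW
WWWWW
WWWWW
WWWWW
WWWWW
WWWBB
WWWWW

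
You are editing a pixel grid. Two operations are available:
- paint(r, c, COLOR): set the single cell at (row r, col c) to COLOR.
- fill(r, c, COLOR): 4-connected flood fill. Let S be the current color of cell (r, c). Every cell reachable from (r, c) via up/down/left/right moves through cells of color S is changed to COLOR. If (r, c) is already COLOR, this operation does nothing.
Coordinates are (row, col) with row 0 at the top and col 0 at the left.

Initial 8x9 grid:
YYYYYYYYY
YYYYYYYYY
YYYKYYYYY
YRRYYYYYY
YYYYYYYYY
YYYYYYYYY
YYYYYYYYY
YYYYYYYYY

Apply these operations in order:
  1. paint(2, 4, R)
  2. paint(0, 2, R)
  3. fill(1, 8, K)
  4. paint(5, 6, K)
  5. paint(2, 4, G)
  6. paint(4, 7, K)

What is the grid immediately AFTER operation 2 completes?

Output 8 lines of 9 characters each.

Answer: YYRYYYYYY
YYYYYYYYY
YYYKRYYYY
YRRYYYYYY
YYYYYYYYY
YYYYYYYYY
YYYYYYYYY
YYYYYYYYY

Derivation:
After op 1 paint(2,4,R):
YYYYYYYYY
YYYYYYYYY
YYYKRYYYY
YRRYYYYYY
YYYYYYYYY
YYYYYYYYY
YYYYYYYYY
YYYYYYYYY
After op 2 paint(0,2,R):
YYRYYYYYY
YYYYYYYYY
YYYKRYYYY
YRRYYYYYY
YYYYYYYYY
YYYYYYYYY
YYYYYYYYY
YYYYYYYYY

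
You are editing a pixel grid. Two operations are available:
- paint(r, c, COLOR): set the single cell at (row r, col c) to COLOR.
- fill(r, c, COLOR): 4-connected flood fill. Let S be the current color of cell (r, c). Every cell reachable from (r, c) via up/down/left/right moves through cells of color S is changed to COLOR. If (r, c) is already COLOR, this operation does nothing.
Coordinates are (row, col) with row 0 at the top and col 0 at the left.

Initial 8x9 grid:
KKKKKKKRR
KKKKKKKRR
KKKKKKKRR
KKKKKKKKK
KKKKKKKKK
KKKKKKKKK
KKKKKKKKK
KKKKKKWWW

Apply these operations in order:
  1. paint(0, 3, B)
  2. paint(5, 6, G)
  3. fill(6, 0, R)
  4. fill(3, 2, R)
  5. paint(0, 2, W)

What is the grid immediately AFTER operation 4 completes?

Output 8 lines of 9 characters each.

Answer: RRRBRRRRR
RRRRRRRRR
RRRRRRRRR
RRRRRRRRR
RRRRRRRRR
RRRRRRGRR
RRRRRRRRR
RRRRRRWWW

Derivation:
After op 1 paint(0,3,B):
KKKBKKKRR
KKKKKKKRR
KKKKKKKRR
KKKKKKKKK
KKKKKKKKK
KKKKKKKKK
KKKKKKKKK
KKKKKKWWW
After op 2 paint(5,6,G):
KKKBKKKRR
KKKKKKKRR
KKKKKKKRR
KKKKKKKKK
KKKKKKKKK
KKKKKKGKK
KKKKKKKKK
KKKKKKWWW
After op 3 fill(6,0,R) [61 cells changed]:
RRRBRRRRR
RRRRRRRRR
RRRRRRRRR
RRRRRRRRR
RRRRRRRRR
RRRRRRGRR
RRRRRRRRR
RRRRRRWWW
After op 4 fill(3,2,R) [0 cells changed]:
RRRBRRRRR
RRRRRRRRR
RRRRRRRRR
RRRRRRRRR
RRRRRRRRR
RRRRRRGRR
RRRRRRRRR
RRRRRRWWW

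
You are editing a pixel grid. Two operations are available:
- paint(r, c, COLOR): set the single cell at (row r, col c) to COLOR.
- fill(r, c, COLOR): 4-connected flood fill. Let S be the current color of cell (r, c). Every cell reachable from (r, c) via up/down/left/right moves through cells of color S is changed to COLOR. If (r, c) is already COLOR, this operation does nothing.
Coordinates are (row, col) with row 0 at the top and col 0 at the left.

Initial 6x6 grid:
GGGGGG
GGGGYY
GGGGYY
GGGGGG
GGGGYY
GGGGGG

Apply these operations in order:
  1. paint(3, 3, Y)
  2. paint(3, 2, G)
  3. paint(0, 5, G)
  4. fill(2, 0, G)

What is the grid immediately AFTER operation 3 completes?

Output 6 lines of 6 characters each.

Answer: GGGGGG
GGGGYY
GGGGYY
GGGYGG
GGGGYY
GGGGGG

Derivation:
After op 1 paint(3,3,Y):
GGGGGG
GGGGYY
GGGGYY
GGGYGG
GGGGYY
GGGGGG
After op 2 paint(3,2,G):
GGGGGG
GGGGYY
GGGGYY
GGGYGG
GGGGYY
GGGGGG
After op 3 paint(0,5,G):
GGGGGG
GGGGYY
GGGGYY
GGGYGG
GGGGYY
GGGGGG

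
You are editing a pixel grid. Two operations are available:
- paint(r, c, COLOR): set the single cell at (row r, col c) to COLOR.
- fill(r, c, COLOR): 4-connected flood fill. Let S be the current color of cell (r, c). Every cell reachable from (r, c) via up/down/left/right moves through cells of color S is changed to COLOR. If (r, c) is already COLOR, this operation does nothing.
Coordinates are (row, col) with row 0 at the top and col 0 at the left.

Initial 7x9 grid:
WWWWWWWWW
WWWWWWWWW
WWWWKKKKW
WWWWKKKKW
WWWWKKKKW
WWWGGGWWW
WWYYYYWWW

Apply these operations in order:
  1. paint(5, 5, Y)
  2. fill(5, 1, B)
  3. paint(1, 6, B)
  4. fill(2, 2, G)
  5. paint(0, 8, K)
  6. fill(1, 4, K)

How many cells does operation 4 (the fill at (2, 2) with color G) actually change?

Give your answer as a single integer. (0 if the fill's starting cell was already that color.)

Answer: 44

Derivation:
After op 1 paint(5,5,Y):
WWWWWWWWW
WWWWWWWWW
WWWWKKKKW
WWWWKKKKW
WWWWKKKKW
WWWGGYWWW
WWYYYYWWW
After op 2 fill(5,1,B) [44 cells changed]:
BBBBBBBBB
BBBBBBBBB
BBBBKKKKB
BBBBKKKKB
BBBBKKKKB
BBBGGYBBB
BBYYYYBBB
After op 3 paint(1,6,B):
BBBBBBBBB
BBBBBBBBB
BBBBKKKKB
BBBBKKKKB
BBBBKKKKB
BBBGGYBBB
BBYYYYBBB
After op 4 fill(2,2,G) [44 cells changed]:
GGGGGGGGG
GGGGGGGGG
GGGGKKKKG
GGGGKKKKG
GGGGKKKKG
GGGGGYGGG
GGYYYYGGG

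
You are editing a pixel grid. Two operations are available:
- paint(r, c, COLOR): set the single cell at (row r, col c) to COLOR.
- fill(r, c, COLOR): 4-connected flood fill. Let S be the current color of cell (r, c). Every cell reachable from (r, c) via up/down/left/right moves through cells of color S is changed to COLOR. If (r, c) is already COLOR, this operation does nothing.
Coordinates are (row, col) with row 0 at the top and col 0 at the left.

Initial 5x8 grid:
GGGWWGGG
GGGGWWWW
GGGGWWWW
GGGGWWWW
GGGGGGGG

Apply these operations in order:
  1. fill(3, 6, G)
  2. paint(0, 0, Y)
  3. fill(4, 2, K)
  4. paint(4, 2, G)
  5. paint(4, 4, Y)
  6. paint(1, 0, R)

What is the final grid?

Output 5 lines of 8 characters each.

After op 1 fill(3,6,G) [14 cells changed]:
GGGGGGGG
GGGGGGGG
GGGGGGGG
GGGGGGGG
GGGGGGGG
After op 2 paint(0,0,Y):
YGGGGGGG
GGGGGGGG
GGGGGGGG
GGGGGGGG
GGGGGGGG
After op 3 fill(4,2,K) [39 cells changed]:
YKKKKKKK
KKKKKKKK
KKKKKKKK
KKKKKKKK
KKKKKKKK
After op 4 paint(4,2,G):
YKKKKKKK
KKKKKKKK
KKKKKKKK
KKKKKKKK
KKGKKKKK
After op 5 paint(4,4,Y):
YKKKKKKK
KKKKKKKK
KKKKKKKK
KKKKKKKK
KKGKYKKK
After op 6 paint(1,0,R):
YKKKKKKK
RKKKKKKK
KKKKKKKK
KKKKKKKK
KKGKYKKK

Answer: YKKKKKKK
RKKKKKKK
KKKKKKKK
KKKKKKKK
KKGKYKKK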